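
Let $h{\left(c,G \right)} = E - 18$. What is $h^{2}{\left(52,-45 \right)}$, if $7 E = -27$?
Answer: $\frac{23409}{49} \approx 477.73$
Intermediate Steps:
$E = - \frac{27}{7}$ ($E = \frac{1}{7} \left(-27\right) = - \frac{27}{7} \approx -3.8571$)
$h{\left(c,G \right)} = - \frac{153}{7}$ ($h{\left(c,G \right)} = - \frac{27}{7} - 18 = - \frac{153}{7}$)
$h^{2}{\left(52,-45 \right)} = \left(- \frac{153}{7}\right)^{2} = \frac{23409}{49}$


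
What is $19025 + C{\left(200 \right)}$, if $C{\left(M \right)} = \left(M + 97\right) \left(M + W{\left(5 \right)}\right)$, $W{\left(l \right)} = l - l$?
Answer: $78425$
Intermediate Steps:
$W{\left(l \right)} = 0$
$C{\left(M \right)} = M \left(97 + M\right)$ ($C{\left(M \right)} = \left(M + 97\right) \left(M + 0\right) = \left(97 + M\right) M = M \left(97 + M\right)$)
$19025 + C{\left(200 \right)} = 19025 + 200 \left(97 + 200\right) = 19025 + 200 \cdot 297 = 19025 + 59400 = 78425$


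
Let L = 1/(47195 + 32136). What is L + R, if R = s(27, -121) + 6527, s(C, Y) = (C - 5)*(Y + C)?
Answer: 353736930/79331 ≈ 4459.0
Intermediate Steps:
s(C, Y) = (-5 + C)*(C + Y)
L = 1/79331 ≈ 1.2605e-5
R = 4459 (R = (27² - 5*27 - 5*(-121) + 27*(-121)) + 6527 = (729 - 135 + 605 - 3267) + 6527 = -2068 + 6527 = 4459)
L + R = 1/79331 + 4459 = 353736930/79331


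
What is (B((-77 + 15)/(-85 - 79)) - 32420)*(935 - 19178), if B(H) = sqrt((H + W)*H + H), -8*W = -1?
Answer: 591438060 - 18243*sqrt(15283)/164 ≈ 5.9142e+8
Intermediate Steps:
W = 1/8 (W = -1/8*(-1) = 1/8 ≈ 0.12500)
B(H) = sqrt(H + H*(1/8 + H)) (B(H) = sqrt((H + 1/8)*H + H) = sqrt((1/8 + H)*H + H) = sqrt(H*(1/8 + H) + H) = sqrt(H + H*(1/8 + H)))
(B((-77 + 15)/(-85 - 79)) - 32420)*(935 - 19178) = (sqrt(2)*sqrt(((-77 + 15)/(-85 - 79))*(9 + 8*((-77 + 15)/(-85 - 79))))/4 - 32420)*(935 - 19178) = (sqrt(2)*sqrt((-62/(-164))*(9 + 8*(-62/(-164))))/4 - 32420)*(-18243) = (sqrt(2)*sqrt((-62*(-1/164))*(9 + 8*(-62*(-1/164))))/4 - 32420)*(-18243) = (sqrt(2)*sqrt(31*(9 + 8*(31/82))/82)/4 - 32420)*(-18243) = (sqrt(2)*sqrt(31*(9 + 124/41)/82)/4 - 32420)*(-18243) = (sqrt(2)*sqrt((31/82)*(493/41))/4 - 32420)*(-18243) = (sqrt(2)*sqrt(15283/3362)/4 - 32420)*(-18243) = (sqrt(2)*(sqrt(30566)/82)/4 - 32420)*(-18243) = (sqrt(15283)/164 - 32420)*(-18243) = (-32420 + sqrt(15283)/164)*(-18243) = 591438060 - 18243*sqrt(15283)/164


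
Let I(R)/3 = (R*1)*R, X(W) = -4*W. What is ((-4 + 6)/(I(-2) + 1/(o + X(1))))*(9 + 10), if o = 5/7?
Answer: 874/269 ≈ 3.2491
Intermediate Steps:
o = 5/7 (o = 5*(1/7) = 5/7 ≈ 0.71429)
I(R) = 3*R**2 (I(R) = 3*((R*1)*R) = 3*(R*R) = 3*R**2)
((-4 + 6)/(I(-2) + 1/(o + X(1))))*(9 + 10) = ((-4 + 6)/(3*(-2)**2 + 1/(5/7 - 4*1)))*(9 + 10) = (2/(3*4 + 1/(5/7 - 4)))*19 = (2/(12 + 1/(-23/7)))*19 = (2/(12 - 7/23))*19 = (2/(269/23))*19 = (2*(23/269))*19 = (46/269)*19 = 874/269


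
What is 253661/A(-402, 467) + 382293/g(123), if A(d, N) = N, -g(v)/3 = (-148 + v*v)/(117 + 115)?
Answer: -10006288823/6996127 ≈ -1430.3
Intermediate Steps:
g(v) = 111/58 - 3*v**2/232 (g(v) = -3*(-148 + v*v)/(117 + 115) = -3*(-148 + v**2)/232 = -3*(-37/58 + v**2/232) = 111/58 - 3*v**2/232)
253661/A(-402, 467) + 382293/g(123) = 253661/467 + 382293/(111/58 - 3/232*123**2) = 253661*(1/467) + 382293/(111/58 - 3/232*15129) = 253661/467 + 382293/(111/58 - 45387/232) = 253661/467 + 382293/(-44943/232) = 253661/467 + 382293*(-232/44943) = 253661/467 - 29563992/14981 = -10006288823/6996127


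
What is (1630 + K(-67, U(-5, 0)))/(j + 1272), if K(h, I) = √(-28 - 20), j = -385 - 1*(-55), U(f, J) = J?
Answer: 815/471 + 2*I*√3/471 ≈ 1.7304 + 0.0073548*I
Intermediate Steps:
j = -330 (j = -385 + 55 = -330)
K(h, I) = 4*I*√3 (K(h, I) = √(-48) = 4*I*√3)
(1630 + K(-67, U(-5, 0)))/(j + 1272) = (1630 + 4*I*√3)/(-330 + 1272) = (1630 + 4*I*√3)/942 = (1630 + 4*I*√3)*(1/942) = 815/471 + 2*I*√3/471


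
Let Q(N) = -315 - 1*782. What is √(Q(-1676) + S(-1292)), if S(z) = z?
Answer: I*√2389 ≈ 48.877*I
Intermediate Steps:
Q(N) = -1097 (Q(N) = -315 - 782 = -1097)
√(Q(-1676) + S(-1292)) = √(-1097 - 1292) = √(-2389) = I*√2389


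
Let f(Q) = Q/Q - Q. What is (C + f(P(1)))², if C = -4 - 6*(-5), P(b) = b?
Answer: 676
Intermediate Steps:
C = 26 (C = -4 + 30 = 26)
f(Q) = 1 - Q
(C + f(P(1)))² = (26 + (1 - 1*1))² = (26 + (1 - 1))² = (26 + 0)² = 26² = 676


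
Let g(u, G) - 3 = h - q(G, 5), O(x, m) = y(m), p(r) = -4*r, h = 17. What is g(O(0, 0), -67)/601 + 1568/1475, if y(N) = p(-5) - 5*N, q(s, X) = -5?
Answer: 979243/886475 ≈ 1.1046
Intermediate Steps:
y(N) = 20 - 5*N (y(N) = -4*(-5) - 5*N = 20 - 5*N)
O(x, m) = 20 - 5*m
g(u, G) = 25 (g(u, G) = 3 + (17 - 1*(-5)) = 3 + (17 + 5) = 3 + 22 = 25)
g(O(0, 0), -67)/601 + 1568/1475 = 25/601 + 1568/1475 = 979243/886475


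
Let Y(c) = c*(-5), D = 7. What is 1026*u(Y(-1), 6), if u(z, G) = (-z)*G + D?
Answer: -23598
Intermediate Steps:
Y(c) = -5*c
u(z, G) = 7 - G*z (u(z, G) = (-z)*G + 7 = -G*z + 7 = 7 - G*z)
1026*u(Y(-1), 6) = 1026*(7 - 1*6*(-5*(-1))) = 1026*(7 - 1*6*5) = 1026*(7 - 30) = 1026*(-23) = -23598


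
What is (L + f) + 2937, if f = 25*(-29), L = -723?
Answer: 1489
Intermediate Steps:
f = -725
(L + f) + 2937 = (-723 - 725) + 2937 = -1448 + 2937 = 1489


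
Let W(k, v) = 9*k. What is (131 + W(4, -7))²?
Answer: 27889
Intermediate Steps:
(131 + W(4, -7))² = (131 + 9*4)² = (131 + 36)² = 167² = 27889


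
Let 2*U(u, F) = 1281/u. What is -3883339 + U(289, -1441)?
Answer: -2244568661/578 ≈ -3.8833e+6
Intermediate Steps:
U(u, F) = 1281/(2*u) (U(u, F) = (1281/u)/2 = 1281/(2*u))
-3883339 + U(289, -1441) = -3883339 + (1281/2)/289 = -3883339 + (1281/2)*(1/289) = -3883339 + 1281/578 = -2244568661/578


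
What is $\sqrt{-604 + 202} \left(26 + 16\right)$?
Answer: $42 i \sqrt{402} \approx 842.1 i$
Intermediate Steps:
$\sqrt{-604 + 202} \left(26 + 16\right) = \sqrt{-402} \cdot 42 = i \sqrt{402} \cdot 42 = 42 i \sqrt{402}$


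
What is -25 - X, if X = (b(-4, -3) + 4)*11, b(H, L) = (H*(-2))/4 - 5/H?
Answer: -419/4 ≈ -104.75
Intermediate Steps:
b(H, L) = -5/H - H/2 (b(H, L) = -2*H*(¼) - 5/H = -H/2 - 5/H = -5/H - H/2)
X = 319/4 (X = ((-5/(-4) - ½*(-4)) + 4)*11 = ((-5*(-¼) + 2) + 4)*11 = ((5/4 + 2) + 4)*11 = (13/4 + 4)*11 = (29/4)*11 = 319/4 ≈ 79.750)
-25 - X = -25 - 1*319/4 = -25 - 319/4 = -419/4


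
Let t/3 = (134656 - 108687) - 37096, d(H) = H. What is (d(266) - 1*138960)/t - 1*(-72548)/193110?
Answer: 4867487188/1074367485 ≈ 4.5306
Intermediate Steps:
t = -33381 (t = 3*((134656 - 108687) - 37096) = 3*(25969 - 37096) = 3*(-11127) = -33381)
(d(266) - 1*138960)/t - 1*(-72548)/193110 = (266 - 1*138960)/(-33381) - 1*(-72548)/193110 = (266 - 138960)*(-1/33381) + 72548*(1/193110) = -138694*(-1/33381) + 36274/96555 = 138694/33381 + 36274/96555 = 4867487188/1074367485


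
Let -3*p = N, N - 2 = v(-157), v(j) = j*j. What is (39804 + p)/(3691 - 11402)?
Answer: -31587/7711 ≈ -4.0964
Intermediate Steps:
v(j) = j**2
N = 24651 (N = 2 + (-157)**2 = 2 + 24649 = 24651)
p = -8217 (p = -1/3*24651 = -8217)
(39804 + p)/(3691 - 11402) = (39804 - 8217)/(3691 - 11402) = 31587/(-7711) = 31587*(-1/7711) = -31587/7711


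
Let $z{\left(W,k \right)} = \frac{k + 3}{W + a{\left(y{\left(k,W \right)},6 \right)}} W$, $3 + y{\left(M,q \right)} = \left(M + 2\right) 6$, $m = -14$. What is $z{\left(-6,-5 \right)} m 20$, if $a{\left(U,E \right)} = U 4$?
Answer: $\frac{112}{3} \approx 37.333$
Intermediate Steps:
$y{\left(M,q \right)} = 9 + 6 M$ ($y{\left(M,q \right)} = -3 + \left(M + 2\right) 6 = -3 + \left(2 + M\right) 6 = -3 + \left(12 + 6 M\right) = 9 + 6 M$)
$a{\left(U,E \right)} = 4 U$
$z{\left(W,k \right)} = \frac{W \left(3 + k\right)}{36 + W + 24 k}$ ($z{\left(W,k \right)} = \frac{k + 3}{W + 4 \left(9 + 6 k\right)} W = \frac{3 + k}{W + \left(36 + 24 k\right)} W = \frac{3 + k}{36 + W + 24 k} W = \frac{W \left(3 + k\right)}{36 + W + 24 k}$)
$z{\left(-6,-5 \right)} m 20 = - \frac{6 \left(3 - 5\right)}{36 - 6 + 24 \left(-5\right)} \left(-14\right) 20 = \left(-6\right) \frac{1}{36 - 6 - 120} \left(-2\right) \left(-14\right) 20 = \left(-6\right) \frac{1}{-90} \left(-2\right) \left(-14\right) 20 = \left(-6\right) \left(- \frac{1}{90}\right) \left(-2\right) \left(-14\right) 20 = \left(- \frac{2}{15}\right) \left(-14\right) 20 = \frac{28}{15} \cdot 20 = \frac{112}{3}$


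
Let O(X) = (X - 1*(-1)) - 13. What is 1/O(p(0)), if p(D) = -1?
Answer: -1/13 ≈ -0.076923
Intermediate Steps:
O(X) = -12 + X (O(X) = (X + 1) - 13 = (1 + X) - 13 = -12 + X)
1/O(p(0)) = 1/(-12 - 1) = 1/(-13) = -1/13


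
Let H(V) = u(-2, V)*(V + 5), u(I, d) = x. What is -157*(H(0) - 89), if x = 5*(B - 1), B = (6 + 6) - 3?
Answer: -17427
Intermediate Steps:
B = 9 (B = 12 - 3 = 9)
x = 40 (x = 5*(9 - 1) = 5*8 = 40)
u(I, d) = 40
H(V) = 200 + 40*V (H(V) = 40*(V + 5) = 40*(5 + V) = 200 + 40*V)
-157*(H(0) - 89) = -157*((200 + 40*0) - 89) = -157*((200 + 0) - 89) = -157*(200 - 89) = -157*111 = -17427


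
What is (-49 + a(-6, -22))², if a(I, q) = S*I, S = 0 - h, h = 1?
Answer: 1849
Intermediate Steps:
S = -1 (S = 0 - 1*1 = 0 - 1 = -1)
a(I, q) = -I
(-49 + a(-6, -22))² = (-49 - 1*(-6))² = (-49 + 6)² = (-43)² = 1849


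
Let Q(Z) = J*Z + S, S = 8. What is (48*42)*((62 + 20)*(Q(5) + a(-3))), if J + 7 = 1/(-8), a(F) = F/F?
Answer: -4401432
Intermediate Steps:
a(F) = 1
J = -57/8 (J = -7 + 1/(-8) = -7 - 1/8 = -57/8 ≈ -7.1250)
Q(Z) = 8 - 57*Z/8 (Q(Z) = -57*Z/8 + 8 = 8 - 57*Z/8)
(48*42)*((62 + 20)*(Q(5) + a(-3))) = (48*42)*((62 + 20)*((8 - 57/8*5) + 1)) = 2016*(82*((8 - 285/8) + 1)) = 2016*(82*(-221/8 + 1)) = 2016*(82*(-213/8)) = 2016*(-8733/4) = -4401432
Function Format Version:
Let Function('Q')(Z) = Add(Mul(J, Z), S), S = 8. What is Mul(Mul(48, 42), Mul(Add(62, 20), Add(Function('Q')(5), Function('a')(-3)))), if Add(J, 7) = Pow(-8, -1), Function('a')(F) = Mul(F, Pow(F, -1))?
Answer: -4401432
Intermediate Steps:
Function('a')(F) = 1
J = Rational(-57, 8) (J = Add(-7, Pow(-8, -1)) = Add(-7, Rational(-1, 8)) = Rational(-57, 8) ≈ -7.1250)
Function('Q')(Z) = Add(8, Mul(Rational(-57, 8), Z)) (Function('Q')(Z) = Add(Mul(Rational(-57, 8), Z), 8) = Add(8, Mul(Rational(-57, 8), Z)))
Mul(Mul(48, 42), Mul(Add(62, 20), Add(Function('Q')(5), Function('a')(-3)))) = Mul(Mul(48, 42), Mul(Add(62, 20), Add(Add(8, Mul(Rational(-57, 8), 5)), 1))) = Mul(2016, Mul(82, Add(Add(8, Rational(-285, 8)), 1))) = Mul(2016, Mul(82, Add(Rational(-221, 8), 1))) = Mul(2016, Mul(82, Rational(-213, 8))) = Mul(2016, Rational(-8733, 4)) = -4401432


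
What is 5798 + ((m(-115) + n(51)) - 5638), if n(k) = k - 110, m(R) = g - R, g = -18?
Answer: 198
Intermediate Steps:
m(R) = -18 - R
n(k) = -110 + k
5798 + ((m(-115) + n(51)) - 5638) = 5798 + (((-18 - 1*(-115)) + (-110 + 51)) - 5638) = 5798 + (((-18 + 115) - 59) - 5638) = 5798 + ((97 - 59) - 5638) = 5798 + (38 - 5638) = 5798 - 5600 = 198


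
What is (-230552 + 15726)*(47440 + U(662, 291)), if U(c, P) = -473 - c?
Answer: -9947517930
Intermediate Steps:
(-230552 + 15726)*(47440 + U(662, 291)) = (-230552 + 15726)*(47440 + (-473 - 1*662)) = -214826*(47440 + (-473 - 662)) = -214826*(47440 - 1135) = -214826*46305 = -9947517930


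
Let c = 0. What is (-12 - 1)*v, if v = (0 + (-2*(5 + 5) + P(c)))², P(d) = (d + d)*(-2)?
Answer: -5200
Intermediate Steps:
P(d) = -4*d (P(d) = (2*d)*(-2) = -4*d)
v = 400 (v = (0 + (-2*(5 + 5) - 4*0))² = (0 + (-2*10 + 0))² = (0 + (-20 + 0))² = (0 - 20)² = (-20)² = 400)
(-12 - 1)*v = (-12 - 1)*400 = -13*400 = -5200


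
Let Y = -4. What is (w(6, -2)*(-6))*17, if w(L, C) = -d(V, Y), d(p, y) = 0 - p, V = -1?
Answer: 102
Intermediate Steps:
d(p, y) = -p
w(L, C) = -1 (w(L, C) = -(-1)*(-1) = -1*1 = -1)
(w(6, -2)*(-6))*17 = -1*(-6)*17 = 6*17 = 102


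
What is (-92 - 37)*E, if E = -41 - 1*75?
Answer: 14964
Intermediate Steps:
E = -116 (E = -41 - 75 = -116)
(-92 - 37)*E = (-92 - 37)*(-116) = -129*(-116) = 14964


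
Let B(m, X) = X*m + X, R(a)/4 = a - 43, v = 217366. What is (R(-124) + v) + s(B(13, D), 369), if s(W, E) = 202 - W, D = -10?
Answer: 217040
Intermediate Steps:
R(a) = -172 + 4*a (R(a) = 4*(a - 43) = 4*(-43 + a) = -172 + 4*a)
B(m, X) = X + X*m
(R(-124) + v) + s(B(13, D), 369) = ((-172 + 4*(-124)) + 217366) + (202 - (-10)*(1 + 13)) = ((-172 - 496) + 217366) + (202 - (-10)*14) = (-668 + 217366) + (202 - 1*(-140)) = 216698 + (202 + 140) = 216698 + 342 = 217040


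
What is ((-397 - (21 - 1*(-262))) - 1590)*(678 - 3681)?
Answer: 6816810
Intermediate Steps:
((-397 - (21 - 1*(-262))) - 1590)*(678 - 3681) = ((-397 - (21 + 262)) - 1590)*(-3003) = ((-397 - 1*283) - 1590)*(-3003) = ((-397 - 283) - 1590)*(-3003) = (-680 - 1590)*(-3003) = -2270*(-3003) = 6816810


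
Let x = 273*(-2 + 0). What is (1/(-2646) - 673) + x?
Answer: -3225475/2646 ≈ -1219.0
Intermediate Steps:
x = -546 (x = 273*(-2) = -546)
(1/(-2646) - 673) + x = (1/(-2646) - 673) - 546 = (-1/2646 - 673) - 546 = -1780759/2646 - 546 = -3225475/2646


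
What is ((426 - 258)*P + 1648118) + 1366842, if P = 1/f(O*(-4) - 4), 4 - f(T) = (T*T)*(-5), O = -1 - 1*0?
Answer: 3015002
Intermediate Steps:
O = -1 (O = -1 + 0 = -1)
f(T) = 4 + 5*T**2 (f(T) = 4 - T*T*(-5) = 4 - T**2*(-5) = 4 - (-5)*T**2 = 4 + 5*T**2)
P = 1/4 (P = 1/(4 + 5*(-1*(-4) - 4)**2) = 1/(4 + 5*(4 - 4)**2) = 1/(4 + 5*0**2) = 1/(4 + 5*0) = 1/(4 + 0) = 1/4 ≈ 0.25000)
((426 - 258)*P + 1648118) + 1366842 = ((426 - 258)*(1/4) + 1648118) + 1366842 = (168*(1/4) + 1648118) + 1366842 = (42 + 1648118) + 1366842 = 1648160 + 1366842 = 3015002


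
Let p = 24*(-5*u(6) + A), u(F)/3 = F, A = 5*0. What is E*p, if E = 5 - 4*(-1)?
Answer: -19440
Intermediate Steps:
A = 0
u(F) = 3*F
E = 9 (E = 5 + 4 = 9)
p = -2160 (p = 24*(-15*6 + 0) = 24*(-5*18 + 0) = 24*(-90 + 0) = 24*(-90) = -2160)
E*p = 9*(-2160) = -19440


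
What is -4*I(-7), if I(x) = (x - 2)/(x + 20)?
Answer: 36/13 ≈ 2.7692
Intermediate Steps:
I(x) = (-2 + x)/(20 + x)
-4*I(-7) = -4*(-2 - 7)/(20 - 7) = -4*(-9)/13 = -4*(-9/13) = 36/13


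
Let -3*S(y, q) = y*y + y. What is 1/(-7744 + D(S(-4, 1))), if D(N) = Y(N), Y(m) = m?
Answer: -1/7748 ≈ -0.00012907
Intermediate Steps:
S(y, q) = -y/3 - y²/3 (S(y, q) = -(y*y + y)/3 = -(y² + y)/3 = -(y + y²)/3 = -y/3 - y²/3)
D(N) = N
1/(-7744 + D(S(-4, 1))) = 1/(-7744 - ⅓*(-4)*(1 - 4)) = 1/(-7744 - ⅓*(-4)*(-3)) = 1/(-7744 - 4) = 1/(-7748) = -1/7748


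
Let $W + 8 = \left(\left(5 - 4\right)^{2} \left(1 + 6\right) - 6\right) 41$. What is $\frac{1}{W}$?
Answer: $\frac{1}{33} \approx 0.030303$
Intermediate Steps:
$W = 33$ ($W = -8 + \left(\left(5 - 4\right)^{2} \left(1 + 6\right) - 6\right) 41 = -8 + \left(1^{2} \cdot 7 - 6\right) 41 = -8 + \left(1 \cdot 7 - 6\right) 41 = -8 + \left(7 - 6\right) 41 = -8 + 1 \cdot 41 = -8 + 41 = 33$)
$\frac{1}{W} = \frac{1}{33}$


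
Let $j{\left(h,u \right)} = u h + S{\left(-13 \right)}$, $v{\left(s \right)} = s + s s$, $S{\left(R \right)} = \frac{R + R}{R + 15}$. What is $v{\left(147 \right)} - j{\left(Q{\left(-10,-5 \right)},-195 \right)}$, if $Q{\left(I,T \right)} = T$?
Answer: $20794$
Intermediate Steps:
$S{\left(R \right)} = \frac{2 R}{15 + R}$
$v{\left(s \right)} = s + s^{2}$
$j{\left(h,u \right)} = -13 + h u$ ($j{\left(h,u \right)} = u h + 2 \left(-13\right) \frac{1}{15 - 13} = h u + 2 \left(-13\right) \frac{1}{2} = h u - 13 = -13 + h u$)
$v{\left(147 \right)} - j{\left(Q{\left(-10,-5 \right)},-195 \right)} = 147 \left(1 + 147\right) - \left(-13 - -975\right) = 147 \cdot 148 - \left(-13 + 975\right) = 21756 - 962 = 20794$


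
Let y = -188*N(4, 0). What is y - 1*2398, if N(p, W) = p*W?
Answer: -2398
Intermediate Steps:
N(p, W) = W*p
y = 0 (y = -0*4 = -188*0 = 0)
y - 1*2398 = 0 - 1*2398 = 0 - 2398 = -2398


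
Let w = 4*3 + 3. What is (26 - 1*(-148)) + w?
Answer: 189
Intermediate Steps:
w = 15 (w = 12 + 3 = 15)
(26 - 1*(-148)) + w = (26 - 1*(-148)) + 15 = (26 + 148) + 15 = 174 + 15 = 189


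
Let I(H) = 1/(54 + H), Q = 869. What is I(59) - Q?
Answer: -98196/113 ≈ -868.99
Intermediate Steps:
I(59) - Q = 1/(54 + 59) - 1*869 = 1/113 - 869 = -98196/113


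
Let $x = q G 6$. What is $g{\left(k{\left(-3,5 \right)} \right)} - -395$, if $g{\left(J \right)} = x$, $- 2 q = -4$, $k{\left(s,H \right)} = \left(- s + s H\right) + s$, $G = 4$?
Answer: $443$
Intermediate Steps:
$k{\left(s,H \right)} = H s$ ($k{\left(s,H \right)} = \left(- s + H s\right) + s = H s$)
$q = 2$ ($q = \left(- \frac{1}{2}\right) \left(-4\right) = 2$)
$x = 48$ ($x = 2 \cdot 4 \cdot 6 = 8 \cdot 6 = 48$)
$g{\left(J \right)} = 48$
$g{\left(k{\left(-3,5 \right)} \right)} - -395 = 48 - -395 = 48 + 395 = 443$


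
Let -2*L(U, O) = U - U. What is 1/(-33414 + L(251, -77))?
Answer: -1/33414 ≈ -2.9928e-5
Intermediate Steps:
L(U, O) = 0 (L(U, O) = -(U - U)/2 = -1/2*0 = 0)
1/(-33414 + L(251, -77)) = 1/(-33414 + 0) = 1/(-33414) = -1/33414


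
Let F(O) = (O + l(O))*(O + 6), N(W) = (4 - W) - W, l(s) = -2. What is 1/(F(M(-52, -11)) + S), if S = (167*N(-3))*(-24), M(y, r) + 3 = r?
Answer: -1/39952 ≈ -2.5030e-5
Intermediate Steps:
M(y, r) = -3 + r
N(W) = 4 - 2*W
S = -40080 (S = (167*(4 - 2*(-3)))*(-24) = (167*(4 + 6))*(-24) = (167*10)*(-24) = 1670*(-24) = -40080)
F(O) = (-2 + O)*(6 + O) (F(O) = (O - 2)*(O + 6) = (-2 + O)*(6 + O))
1/(F(M(-52, -11)) + S) = 1/((-12 + (-3 - 11)² + 4*(-3 - 11)) - 40080) = 1/((-12 + (-14)² + 4*(-14)) - 40080) = 1/((-12 + 196 - 56) - 40080) = 1/(128 - 40080) = 1/(-39952) = -1/39952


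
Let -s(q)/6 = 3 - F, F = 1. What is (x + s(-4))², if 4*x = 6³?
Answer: 1764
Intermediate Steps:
x = 54 (x = (¼)*6³ = (¼)*216 = 54)
s(q) = -12 (s(q) = -6*(3 - 1*1) = -6*(3 - 1) = -6*2 = -12)
(x + s(-4))² = (54 - 12)² = 42² = 1764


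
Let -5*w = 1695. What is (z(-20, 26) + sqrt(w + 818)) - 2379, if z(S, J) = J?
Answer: -2353 + sqrt(479) ≈ -2331.1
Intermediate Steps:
w = -339 (w = -1/5*1695 = -339)
(z(-20, 26) + sqrt(w + 818)) - 2379 = (26 + sqrt(-339 + 818)) - 2379 = (26 + sqrt(479)) - 2379 = -2353 + sqrt(479)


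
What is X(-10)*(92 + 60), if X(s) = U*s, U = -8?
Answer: 12160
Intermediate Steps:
X(s) = -8*s
X(-10)*(92 + 60) = (-8*(-10))*(92 + 60) = 80*152 = 12160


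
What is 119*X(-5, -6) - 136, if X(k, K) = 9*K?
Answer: -6562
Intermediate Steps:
119*X(-5, -6) - 136 = 119*(9*(-6)) - 136 = 119*(-54) - 136 = -6426 - 136 = -6562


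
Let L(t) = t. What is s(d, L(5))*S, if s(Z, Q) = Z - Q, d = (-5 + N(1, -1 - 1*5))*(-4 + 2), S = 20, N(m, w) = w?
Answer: 340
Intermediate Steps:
d = 22 (d = (-5 + (-1 - 1*5))*(-4 + 2) = (-5 + (-1 - 5))*(-2) = (-5 - 6)*(-2) = -11*(-2) = 22)
s(d, L(5))*S = (22 - 1*5)*20 = (22 - 5)*20 = 17*20 = 340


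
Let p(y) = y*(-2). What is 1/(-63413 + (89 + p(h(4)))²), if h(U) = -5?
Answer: -1/53612 ≈ -1.8653e-5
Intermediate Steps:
p(y) = -2*y
1/(-63413 + (89 + p(h(4)))²) = 1/(-63413 + (89 - 2*(-5))²) = 1/(-63413 + (89 + 10)²) = 1/(-63413 + 99²) = 1/(-63413 + 9801) = 1/(-53612) = -1/53612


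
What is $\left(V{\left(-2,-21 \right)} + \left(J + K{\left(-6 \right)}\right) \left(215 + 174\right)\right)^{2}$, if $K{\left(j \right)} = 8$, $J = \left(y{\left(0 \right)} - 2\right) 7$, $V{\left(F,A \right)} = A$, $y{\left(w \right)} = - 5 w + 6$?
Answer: $195524289$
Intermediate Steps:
$y{\left(w \right)} = 6 - 5 w$
$J = 28$ ($J = \left(\left(6 - 0\right) - 2\right) 7 = \left(\left(6 + 0\right) - 2\right) 7 = \left(6 - 2\right) 7 = 4 \cdot 7 = 28$)
$\left(V{\left(-2,-21 \right)} + \left(J + K{\left(-6 \right)}\right) \left(215 + 174\right)\right)^{2} = \left(-21 + \left(28 + 8\right) \left(215 + 174\right)\right)^{2} = \left(-21 + 36 \cdot 389\right)^{2} = \left(-21 + 14004\right)^{2} = 13983^{2} = 195524289$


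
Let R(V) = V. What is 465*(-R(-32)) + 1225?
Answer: 16105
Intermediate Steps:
465*(-R(-32)) + 1225 = 465*(-1*(-32)) + 1225 = 465*32 + 1225 = 14880 + 1225 = 16105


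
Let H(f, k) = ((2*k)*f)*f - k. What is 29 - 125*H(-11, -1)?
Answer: 30154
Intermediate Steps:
H(f, k) = -k + 2*k*f**2 (H(f, k) = (2*f*k)*f - k = 2*k*f**2 - k = -k + 2*k*f**2)
29 - 125*H(-11, -1) = 29 - (-125)*(-1 + 2*(-11)**2) = 29 - (-125)*(-1 + 2*121) = 29 - (-125)*(-1 + 242) = 29 - (-125)*241 = 29 - 125*(-241) = 29 + 30125 = 30154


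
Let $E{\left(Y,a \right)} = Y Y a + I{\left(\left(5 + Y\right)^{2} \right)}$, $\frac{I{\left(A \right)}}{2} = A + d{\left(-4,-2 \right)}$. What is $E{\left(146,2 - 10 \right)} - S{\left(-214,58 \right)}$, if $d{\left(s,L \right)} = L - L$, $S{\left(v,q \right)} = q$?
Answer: $-124984$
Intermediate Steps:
$d{\left(s,L \right)} = 0$
$I{\left(A \right)} = 2 A$ ($I{\left(A \right)} = 2 \left(A + 0\right) = 2 A$)
$E{\left(Y,a \right)} = 2 \left(5 + Y\right)^{2} + a Y^{2}$ ($E{\left(Y,a \right)} = Y Y a + 2 \left(5 + Y\right)^{2} = Y^{2} a + 2 \left(5 + Y\right)^{2} = a Y^{2} + 2 \left(5 + Y\right)^{2} = 2 \left(5 + Y\right)^{2} + a Y^{2}$)
$E{\left(146,2 - 10 \right)} - S{\left(-214,58 \right)} = \left(2 \left(5 + 146\right)^{2} + \left(2 - 10\right) 146^{2}\right) - 58 = \left(2 \cdot 151^{2} + \left(2 - 10\right) 21316\right) - 58 = \left(2 \cdot 22801 - 170528\right) - 58 = \left(45602 - 170528\right) - 58 = -124926 - 58 = -124984$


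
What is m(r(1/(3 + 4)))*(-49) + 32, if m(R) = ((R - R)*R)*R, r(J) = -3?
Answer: 32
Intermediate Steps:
m(R) = 0 (m(R) = (0*R)*R = 0*R = 0)
m(r(1/(3 + 4)))*(-49) + 32 = 0*(-49) + 32 = 0 + 32 = 32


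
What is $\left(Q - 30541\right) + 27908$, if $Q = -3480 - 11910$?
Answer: $-18023$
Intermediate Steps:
$Q = -15390$
$\left(Q - 30541\right) + 27908 = \left(-15390 - 30541\right) + 27908 = -45931 + 27908 = -18023$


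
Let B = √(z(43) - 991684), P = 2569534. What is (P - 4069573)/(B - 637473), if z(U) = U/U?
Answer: 106248262383/45152535268 + 1500039*I*√12243/45152535268 ≈ 2.3531 + 0.0036759*I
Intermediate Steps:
z(U) = 1
B = 9*I*√12243 (B = √(1 - 991684) = √(-991683) = 9*I*√12243 ≈ 995.83*I)
(P - 4069573)/(B - 637473) = (2569534 - 4069573)/(9*I*√12243 - 637473) = -1500039/(-637473 + 9*I*√12243)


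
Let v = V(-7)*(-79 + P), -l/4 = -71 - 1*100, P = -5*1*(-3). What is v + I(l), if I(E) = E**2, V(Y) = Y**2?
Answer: 464720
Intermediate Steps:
P = 15 (P = -5*(-3) = 15)
l = 684 (l = -4*(-71 - 1*100) = -4*(-71 - 100) = -4*(-171) = 684)
v = -3136 (v = (-7)**2*(-79 + 15) = 49*(-64) = -3136)
v + I(l) = -3136 + 684**2 = -3136 + 467856 = 464720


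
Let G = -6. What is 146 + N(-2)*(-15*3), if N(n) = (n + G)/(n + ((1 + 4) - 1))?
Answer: 326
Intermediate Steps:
N(n) = (-6 + n)/(4 + n) (N(n) = (n - 6)/(n + ((1 + 4) - 1)) = (-6 + n)/(n + (5 - 1)) = (-6 + n)/(n + 4) = (-6 + n)/(4 + n))
146 + N(-2)*(-15*3) = 146 + ((-6 - 2)/(4 - 2))*(-15*3) = 146 + (-8/2)*(-45) = 146 + ((½)*(-8))*(-45) = 146 - 4*(-45) = 146 + 180 = 326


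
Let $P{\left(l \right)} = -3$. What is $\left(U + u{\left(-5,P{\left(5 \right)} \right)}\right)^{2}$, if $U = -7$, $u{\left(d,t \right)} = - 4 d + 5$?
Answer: $324$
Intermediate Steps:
$u{\left(d,t \right)} = 5 - 4 d$
$\left(U + u{\left(-5,P{\left(5 \right)} \right)}\right)^{2} = \left(-7 + \left(5 - -20\right)\right)^{2} = \left(-7 + \left(5 + 20\right)\right)^{2} = \left(-7 + 25\right)^{2} = 18^{2} = 324$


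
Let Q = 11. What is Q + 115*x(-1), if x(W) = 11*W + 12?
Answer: 126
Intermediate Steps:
x(W) = 12 + 11*W
Q + 115*x(-1) = 11 + 115*(12 + 11*(-1)) = 11 + 115*(12 - 11) = 11 + 115*1 = 11 + 115 = 126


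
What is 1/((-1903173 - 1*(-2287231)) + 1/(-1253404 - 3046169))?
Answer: 4299573/1651285407233 ≈ 2.6038e-6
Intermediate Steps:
1/((-1903173 - 1*(-2287231)) + 1/(-1253404 - 3046169)) = 1/((-1903173 + 2287231) + 1/(-4299573)) = 1/(384058 - 1/4299573) = 1/(1651285407233/4299573) = 4299573/1651285407233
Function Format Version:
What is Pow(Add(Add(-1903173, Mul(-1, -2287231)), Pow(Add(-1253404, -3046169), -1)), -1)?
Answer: Rational(4299573, 1651285407233) ≈ 2.6038e-6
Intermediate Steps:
Pow(Add(Add(-1903173, Mul(-1, -2287231)), Pow(Add(-1253404, -3046169), -1)), -1) = Pow(Add(Add(-1903173, 2287231), Pow(-4299573, -1)), -1) = Pow(Add(384058, Rational(-1, 4299573)), -1) = Pow(Rational(1651285407233, 4299573), -1) = Rational(4299573, 1651285407233)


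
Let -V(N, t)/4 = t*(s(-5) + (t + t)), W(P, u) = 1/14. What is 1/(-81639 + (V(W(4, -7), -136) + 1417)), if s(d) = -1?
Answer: -1/228734 ≈ -4.3719e-6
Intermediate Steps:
W(P, u) = 1/14
V(N, t) = -4*t*(-1 + 2*t) (V(N, t) = -4*t*(-1 + (t + t)) = -4*t*(-1 + 2*t))
1/(-81639 + (V(W(4, -7), -136) + 1417)) = 1/(-81639 + (4*(-136)*(1 - 2*(-136)) + 1417)) = 1/(-81639 + (4*(-136)*(1 + 272) + 1417)) = 1/(-81639 + (4*(-136)*273 + 1417)) = 1/(-81639 + (-148512 + 1417)) = 1/(-81639 - 147095) = 1/(-228734) = -1/228734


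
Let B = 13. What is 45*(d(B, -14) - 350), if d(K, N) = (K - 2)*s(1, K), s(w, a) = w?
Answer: -15255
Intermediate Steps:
d(K, N) = -2 + K (d(K, N) = (K - 2)*1 = (-2 + K)*1 = -2 + K)
45*(d(B, -14) - 350) = 45*((-2 + 13) - 350) = 45*(11 - 350) = 45*(-339) = -15255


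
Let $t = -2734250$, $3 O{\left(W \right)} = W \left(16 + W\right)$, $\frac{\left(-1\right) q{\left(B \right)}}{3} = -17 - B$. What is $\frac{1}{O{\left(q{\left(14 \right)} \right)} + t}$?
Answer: $- \frac{1}{2730871} \approx -3.6618 \cdot 10^{-7}$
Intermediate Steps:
$q{\left(B \right)} = 51 + 3 B$ ($q{\left(B \right)} = - 3 \left(-17 - B\right) = 51 + 3 B$)
$O{\left(W \right)} = \frac{W \left(16 + W\right)}{3}$
$\frac{1}{O{\left(q{\left(14 \right)} \right)} + t} = \frac{1}{\frac{\left(51 + 3 \cdot 14\right) \left(16 + \left(51 + 3 \cdot 14\right)\right)}{3} - 2734250} = \frac{1}{\frac{\left(51 + 42\right) \left(16 + \left(51 + 42\right)\right)}{3} - 2734250} = \frac{1}{\frac{1}{3} \cdot 93 \left(16 + 93\right) - 2734250} = \frac{1}{\frac{1}{3} \cdot 93 \cdot 109 - 2734250} = \frac{1}{3379 - 2734250} = \frac{1}{-2730871} = - \frac{1}{2730871}$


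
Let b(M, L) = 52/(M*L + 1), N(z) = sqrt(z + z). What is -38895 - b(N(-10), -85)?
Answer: -5620366447/144501 - 8840*I*sqrt(5)/144501 ≈ -38895.0 - 0.13679*I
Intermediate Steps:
N(z) = sqrt(2)*sqrt(z) (N(z) = sqrt(2*z) = sqrt(2)*sqrt(z))
b(M, L) = 52/(1 + L*M) (b(M, L) = 52/(L*M + 1) = 52/(1 + L*M))
-38895 - b(N(-10), -85) = -38895 - 52/(1 - 85*sqrt(2)*sqrt(-10)) = -38895 - 52/(1 - 85*sqrt(2)*I*sqrt(10)) = -38895 - 52/(1 - 170*I*sqrt(5))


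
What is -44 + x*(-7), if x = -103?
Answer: 677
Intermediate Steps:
-44 + x*(-7) = -44 - 103*(-7) = -44 + 721 = 677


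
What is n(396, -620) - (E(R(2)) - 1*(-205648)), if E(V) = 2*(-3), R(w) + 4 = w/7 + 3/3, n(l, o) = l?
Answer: -205246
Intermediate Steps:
R(w) = -3 + w/7 (R(w) = -4 + (w/7 + 3/3) = -4 + (w*(⅐) + 3*(⅓)) = -4 + (w/7 + 1) = -4 + (1 + w/7) = -3 + w/7)
E(V) = -6
n(396, -620) - (E(R(2)) - 1*(-205648)) = 396 - (-6 - 1*(-205648)) = 396 - (-6 + 205648) = 396 - 1*205642 = 396 - 205642 = -205246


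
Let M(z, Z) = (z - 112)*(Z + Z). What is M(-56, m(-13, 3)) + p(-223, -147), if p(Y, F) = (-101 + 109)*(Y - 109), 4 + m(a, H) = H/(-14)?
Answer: -1240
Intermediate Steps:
m(a, H) = -4 - H/14 (m(a, H) = -4 + H/(-14) = -4 + H*(-1/14) = -4 - H/14)
M(z, Z) = 2*Z*(-112 + z) (M(z, Z) = (-112 + z)*(2*Z) = 2*Z*(-112 + z))
p(Y, F) = -872 + 8*Y (p(Y, F) = 8*(-109 + Y) = -872 + 8*Y)
M(-56, m(-13, 3)) + p(-223, -147) = 2*(-4 - 1/14*3)*(-112 - 56) + (-872 + 8*(-223)) = 2*(-4 - 3/14)*(-168) + (-872 - 1784) = 2*(-59/14)*(-168) - 2656 = 1416 - 2656 = -1240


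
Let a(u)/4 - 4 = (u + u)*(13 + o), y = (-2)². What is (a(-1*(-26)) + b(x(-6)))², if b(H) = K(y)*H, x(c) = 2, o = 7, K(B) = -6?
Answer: 17338896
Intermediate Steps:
y = 4
a(u) = 16 + 160*u (a(u) = 16 + 4*((u + u)*(13 + 7)) = 16 + 4*((2*u)*20) = 16 + 4*(40*u) = 16 + 160*u)
b(H) = -6*H
(a(-1*(-26)) + b(x(-6)))² = ((16 + 160*(-1*(-26))) - 6*2)² = ((16 + 160*26) - 12)² = ((16 + 4160) - 12)² = (4176 - 12)² = 4164² = 17338896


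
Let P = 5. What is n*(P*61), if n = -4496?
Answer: -1371280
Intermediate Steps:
n*(P*61) = -22480*61 = -4496*305 = -1371280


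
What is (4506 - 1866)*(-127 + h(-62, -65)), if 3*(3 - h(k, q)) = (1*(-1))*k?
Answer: -381920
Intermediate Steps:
h(k, q) = 3 + k/3 (h(k, q) = 3 - 1*(-1)*k/3 = 3 - (-1)*k/3 = 3 + k/3)
(4506 - 1866)*(-127 + h(-62, -65)) = (4506 - 1866)*(-127 + (3 + (1/3)*(-62))) = 2640*(-127 + (3 - 62/3)) = 2640*(-127 - 53/3) = 2640*(-434/3) = -381920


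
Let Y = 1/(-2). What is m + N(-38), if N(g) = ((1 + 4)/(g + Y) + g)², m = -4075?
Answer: -15540579/5929 ≈ -2621.1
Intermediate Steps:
Y = -½ ≈ -0.50000
N(g) = (g + 5/(-½ + g))² (N(g) = ((1 + 4)/(g - ½) + g)² = (5/(-½ + g) + g)² = (g + 5/(-½ + g))²)
m + N(-38) = -4075 + (10 - 1*(-38) + 2*(-38)²)²/(-1 + 2*(-38))² = -4075 + (10 + 38 + 2*1444)²/(-1 - 76)² = -4075 + (10 + 38 + 2888)²/(-77)² = -4075 + (1/5929)*2936² = -4075 + (1/5929)*8620096 = -4075 + 8620096/5929 = -15540579/5929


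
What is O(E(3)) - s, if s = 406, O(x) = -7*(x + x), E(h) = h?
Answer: -448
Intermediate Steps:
O(x) = -14*x
O(E(3)) - s = -14*3 - 1*406 = -42 - 406 = -448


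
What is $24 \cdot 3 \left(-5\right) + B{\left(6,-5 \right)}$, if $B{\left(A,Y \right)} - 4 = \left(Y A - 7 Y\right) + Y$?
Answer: $-356$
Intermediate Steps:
$B{\left(A,Y \right)} = 4 - 6 Y + A Y$ ($B{\left(A,Y \right)} = 4 + \left(\left(Y A - 7 Y\right) + Y\right) = 4 + \left(\left(A Y - 7 Y\right) + Y\right) = 4 + \left(\left(- 7 Y + A Y\right) + Y\right) = 4 + \left(- 6 Y + A Y\right) = 4 - 6 Y + A Y$)
$24 \cdot 3 \left(-5\right) + B{\left(6,-5 \right)} = 24 \cdot 3 \left(-5\right) + \left(4 - -30 + 6 \left(-5\right)\right) = 24 \left(-15\right) + \left(4 + 30 - 30\right) = -360 + 4 = -356$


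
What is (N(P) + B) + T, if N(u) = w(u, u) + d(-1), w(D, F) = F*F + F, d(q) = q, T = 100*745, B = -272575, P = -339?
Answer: -83494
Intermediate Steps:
T = 74500
w(D, F) = F + F² (w(D, F) = F² + F = F + F²)
N(u) = -1 + u*(1 + u) (N(u) = u*(1 + u) - 1 = -1 + u*(1 + u))
(N(P) + B) + T = ((-1 - 339*(1 - 339)) - 272575) + 74500 = ((-1 - 339*(-338)) - 272575) + 74500 = ((-1 + 114582) - 272575) + 74500 = (114581 - 272575) + 74500 = -157994 + 74500 = -83494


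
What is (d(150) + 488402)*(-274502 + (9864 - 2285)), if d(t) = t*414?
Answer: -146941645346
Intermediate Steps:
d(t) = 414*t
(d(150) + 488402)*(-274502 + (9864 - 2285)) = (414*150 + 488402)*(-274502 + (9864 - 2285)) = (62100 + 488402)*(-274502 + 7579) = 550502*(-266923) = -146941645346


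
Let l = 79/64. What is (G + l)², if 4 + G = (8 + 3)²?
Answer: 57259489/4096 ≈ 13979.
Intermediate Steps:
G = 117 (G = -4 + (8 + 3)² = -4 + 11² = -4 + 121 = 117)
l = 79/64 (l = 79*(1/64) = 79/64 ≈ 1.2344)
(G + l)² = (117 + 79/64)² = (7567/64)² = 57259489/4096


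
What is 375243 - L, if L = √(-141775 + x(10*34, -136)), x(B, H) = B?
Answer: 375243 - 3*I*√15715 ≈ 3.7524e+5 - 376.08*I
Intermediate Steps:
L = 3*I*√15715 (L = √(-141775 + 10*34) = √(-141775 + 340) = √(-141435) = 3*I*√15715 ≈ 376.08*I)
375243 - L = 375243 - 3*I*√15715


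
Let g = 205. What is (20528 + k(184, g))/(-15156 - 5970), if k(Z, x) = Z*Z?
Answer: -9064/3521 ≈ -2.5743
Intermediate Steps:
k(Z, x) = Z²
(20528 + k(184, g))/(-15156 - 5970) = (20528 + 184²)/(-15156 - 5970) = (20528 + 33856)/(-21126) = 54384*(-1/21126) = -9064/3521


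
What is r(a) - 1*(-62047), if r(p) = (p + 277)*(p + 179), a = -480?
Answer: 123150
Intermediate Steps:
r(p) = (179 + p)*(277 + p) (r(p) = (277 + p)*(179 + p) = (179 + p)*(277 + p))
r(a) - 1*(-62047) = (49583 + (-480)² + 456*(-480)) - 1*(-62047) = (49583 + 230400 - 218880) + 62047 = 61103 + 62047 = 123150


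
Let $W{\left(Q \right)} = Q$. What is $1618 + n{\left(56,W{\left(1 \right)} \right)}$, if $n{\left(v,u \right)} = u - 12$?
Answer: $1607$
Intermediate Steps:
$n{\left(v,u \right)} = -12 + u$
$1618 + n{\left(56,W{\left(1 \right)} \right)} = 1618 + \left(-12 + 1\right) = 1618 - 11 = 1607$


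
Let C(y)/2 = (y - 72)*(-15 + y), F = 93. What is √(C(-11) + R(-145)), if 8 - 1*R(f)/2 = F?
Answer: √4146 ≈ 64.389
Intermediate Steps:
C(y) = 2*(-72 + y)*(-15 + y) (C(y) = 2*((y - 72)*(-15 + y)) = 2*((-72 + y)*(-15 + y)) = 2*(-72 + y)*(-15 + y))
R(f) = -170 (R(f) = 16 - 2*93 = 16 - 186 = -170)
√(C(-11) + R(-145)) = √((2160 - 174*(-11) + 2*(-11)²) - 170) = √((2160 + 1914 + 2*121) - 170) = √((2160 + 1914 + 242) - 170) = √(4316 - 170) = √4146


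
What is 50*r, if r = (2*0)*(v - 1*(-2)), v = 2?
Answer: 0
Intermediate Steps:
r = 0 (r = (2*0)*(2 - 1*(-2)) = 0*(2 + 2) = 0*4 = 0)
50*r = 50*0 = 0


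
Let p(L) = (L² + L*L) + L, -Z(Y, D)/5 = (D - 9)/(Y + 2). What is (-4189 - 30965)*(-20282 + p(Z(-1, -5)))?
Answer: 366023448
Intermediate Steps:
Z(Y, D) = -5*(-9 + D)/(2 + Y) (Z(Y, D) = -5*(D - 9)/(Y + 2) = -5*(-9 + D)/(2 + Y))
p(L) = L + 2*L² (p(L) = (L² + L²) + L = 2*L² + L = L + 2*L²)
(-4189 - 30965)*(-20282 + p(Z(-1, -5))) = (-4189 - 30965)*(-20282 + (5*(9 - 1*(-5))/(2 - 1))*(1 + 2*(5*(9 - 1*(-5))/(2 - 1)))) = -35154*(-20282 + (5*(9 + 5)/1)*(1 + 2*(5*(9 + 5)/1))) = -35154*(-20282 + (5*1*14)*(1 + 2*(5*1*14))) = -35154*(-20282 + 70*(1 + 2*70)) = -35154*(-20282 + 70*(1 + 140)) = -35154*(-20282 + 70*141) = -35154*(-20282 + 9870) = -35154*(-10412) = 366023448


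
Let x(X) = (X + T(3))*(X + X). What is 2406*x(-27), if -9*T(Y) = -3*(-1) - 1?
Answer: 3536820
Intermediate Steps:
T(Y) = -2/9 (T(Y) = -(-3*(-1) - 1)/9 = -(3 - 1)/9 = -⅑*2 = -2/9)
x(X) = 2*X*(-2/9 + X) (x(X) = (X - 2/9)*(X + X) = (-2/9 + X)*(2*X) = 2*X*(-2/9 + X))
2406*x(-27) = 2406*((2/9)*(-27)*(-2 + 9*(-27))) = 2406*((2/9)*(-27)*(-2 - 243)) = 2406*((2/9)*(-27)*(-245)) = 2406*1470 = 3536820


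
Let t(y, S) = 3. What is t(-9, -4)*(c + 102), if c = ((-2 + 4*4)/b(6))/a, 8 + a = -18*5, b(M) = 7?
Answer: 14991/49 ≈ 305.94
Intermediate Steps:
a = -98 (a = -8 - 18*5 = -8 - 90 = -98)
c = -1/49 (c = ((-2 + 4*4)/7)/(-98) = ((-2 + 16)*(⅐))*(-1/98) = (14*(⅐))*(-1/98) = 2*(-1/98) = -1/49 ≈ -0.020408)
t(-9, -4)*(c + 102) = 3*(-1/49 + 102) = 3*(4997/49) = 14991/49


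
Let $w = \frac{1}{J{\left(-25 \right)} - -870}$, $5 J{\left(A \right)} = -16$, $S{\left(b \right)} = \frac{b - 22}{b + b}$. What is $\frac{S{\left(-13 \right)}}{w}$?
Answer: $\frac{15169}{13} \approx 1166.8$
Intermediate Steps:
$S{\left(b \right)} = \frac{-22 + b}{2 b}$
$J{\left(A \right)} = - \frac{16}{5}$ ($J{\left(A \right)} = \frac{1}{5} \left(-16\right) = - \frac{16}{5}$)
$w = \frac{5}{4334}$ ($w = \frac{1}{- \frac{16}{5} - -870} = \frac{1}{- \frac{16}{5} + 870} = \frac{1}{\frac{4334}{5}} = \frac{5}{4334} \approx 0.0011537$)
$\frac{S{\left(-13 \right)}}{w} = \frac{\frac{1}{2} \frac{1}{-13} \left(-22 - 13\right)}{\frac{5}{4334}} = \frac{1}{2} \left(- \frac{1}{13}\right) \left(-35\right) \frac{4334}{5} = \frac{35}{26} \cdot \frac{4334}{5} = \frac{15169}{13}$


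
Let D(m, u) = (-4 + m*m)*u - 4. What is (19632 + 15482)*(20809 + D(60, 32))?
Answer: 4771184978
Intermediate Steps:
D(m, u) = -4 + u*(-4 + m**2) (D(m, u) = (-4 + m**2)*u - 4 = u*(-4 + m**2) - 4 = -4 + u*(-4 + m**2))
(19632 + 15482)*(20809 + D(60, 32)) = (19632 + 15482)*(20809 + (-4 - 4*32 + 32*60**2)) = 35114*(20809 + (-4 - 128 + 32*3600)) = 35114*(20809 + (-4 - 128 + 115200)) = 35114*(20809 + 115068) = 35114*135877 = 4771184978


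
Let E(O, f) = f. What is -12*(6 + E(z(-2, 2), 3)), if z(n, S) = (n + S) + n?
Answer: -108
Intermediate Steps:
z(n, S) = S + 2*n (z(n, S) = (S + n) + n = S + 2*n)
-12*(6 + E(z(-2, 2), 3)) = -12*(6 + 3) = -12*9 = -108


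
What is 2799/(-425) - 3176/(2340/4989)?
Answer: -112345031/16575 ≈ -6778.0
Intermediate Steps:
2799/(-425) - 3176/(2340/4989) = 2799*(-1/425) - 3176/(2340*(1/4989)) = -2799/425 - 3176/780/1663 = -2799/425 - 3176*1663/780 = -2799/425 - 1320422/195 = -112345031/16575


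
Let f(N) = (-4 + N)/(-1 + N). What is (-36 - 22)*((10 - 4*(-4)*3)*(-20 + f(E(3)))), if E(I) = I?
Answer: 68962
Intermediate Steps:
f(N) = (-4 + N)/(-1 + N)
(-36 - 22)*((10 - 4*(-4)*3)*(-20 + f(E(3)))) = (-36 - 22)*((10 - 4*(-4)*3)*(-20 + (-4 + 3)/(-1 + 3))) = -58*(10 + 16*3)*(-20 - 1/2) = -58*(10 + 48)*(-20 + (½)*(-1)) = -3364*(-20 - ½) = -3364*(-41)/2 = -58*(-1189) = 68962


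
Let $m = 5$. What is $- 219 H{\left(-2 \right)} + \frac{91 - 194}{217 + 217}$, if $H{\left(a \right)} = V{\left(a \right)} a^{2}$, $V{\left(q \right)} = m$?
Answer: $- \frac{1901023}{434} \approx -4380.2$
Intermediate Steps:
$V{\left(q \right)} = 5$
$H{\left(a \right)} = 5 a^{2}$
$- 219 H{\left(-2 \right)} + \frac{91 - 194}{217 + 217} = - 219 \cdot 5 \left(-2\right)^{2} + \frac{91 - 194}{217 + 217} = - 219 \cdot 5 \cdot 4 - \frac{103}{434} = \left(-219\right) 20 - \frac{103}{434} = -4380 - \frac{103}{434} = - \frac{1901023}{434}$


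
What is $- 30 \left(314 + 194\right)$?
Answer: $-15240$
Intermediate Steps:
$- 30 \left(314 + 194\right) = \left(-30\right) 508 = -15240$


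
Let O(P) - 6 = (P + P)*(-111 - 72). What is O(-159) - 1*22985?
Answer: 35215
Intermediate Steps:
O(P) = 6 - 366*P (O(P) = 6 + (P + P)*(-111 - 72) = 6 + (2*P)*(-183) = 6 - 366*P)
O(-159) - 1*22985 = (6 - 366*(-159)) - 1*22985 = (6 + 58194) - 22985 = 58200 - 22985 = 35215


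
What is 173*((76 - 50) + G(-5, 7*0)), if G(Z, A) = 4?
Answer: 5190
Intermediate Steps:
173*((76 - 50) + G(-5, 7*0)) = 173*((76 - 50) + 4) = 173*(26 + 4) = 173*30 = 5190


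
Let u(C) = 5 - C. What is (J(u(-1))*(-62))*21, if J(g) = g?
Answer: -7812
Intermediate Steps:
(J(u(-1))*(-62))*21 = ((5 - 1*(-1))*(-62))*21 = ((5 + 1)*(-62))*21 = (6*(-62))*21 = -372*21 = -7812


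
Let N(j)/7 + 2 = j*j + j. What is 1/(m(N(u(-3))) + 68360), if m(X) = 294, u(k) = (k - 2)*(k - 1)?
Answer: 1/68654 ≈ 1.4566e-5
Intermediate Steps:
u(k) = (-1 + k)*(-2 + k) (u(k) = (-2 + k)*(-1 + k) = (-1 + k)*(-2 + k))
N(j) = -14 + 7*j + 7*j² (N(j) = -14 + 7*(j*j + j) = -14 + 7*(j² + j) = -14 + 7*(j + j²) = -14 + (7*j + 7*j²) = -14 + 7*j + 7*j²)
1/(m(N(u(-3))) + 68360) = 1/(294 + 68360) = 1/68654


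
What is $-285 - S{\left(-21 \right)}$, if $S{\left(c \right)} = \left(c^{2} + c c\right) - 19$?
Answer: $-1148$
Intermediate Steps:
$S{\left(c \right)} = -19 + 2 c^{2}$ ($S{\left(c \right)} = \left(c^{2} + c^{2}\right) - 19 = 2 c^{2} - 19 = -19 + 2 c^{2}$)
$-285 - S{\left(-21 \right)} = -285 - \left(-19 + 2 \left(-21\right)^{2}\right) = -285 - \left(-19 + 2 \cdot 441\right) = -285 - \left(-19 + 882\right) = -285 - 863 = -1148$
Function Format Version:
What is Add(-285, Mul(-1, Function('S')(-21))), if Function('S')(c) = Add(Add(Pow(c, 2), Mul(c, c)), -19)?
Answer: -1148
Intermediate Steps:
Function('S')(c) = Add(-19, Mul(2, Pow(c, 2))) (Function('S')(c) = Add(Add(Pow(c, 2), Pow(c, 2)), -19) = Add(Mul(2, Pow(c, 2)), -19) = Add(-19, Mul(2, Pow(c, 2))))
Add(-285, Mul(-1, Function('S')(-21))) = Add(-285, Mul(-1, Add(-19, Mul(2, Pow(-21, 2))))) = Add(-285, Mul(-1, Add(-19, Mul(2, 441)))) = Add(-285, Mul(-1, Add(-19, 882))) = Add(-285, Mul(-1, 863)) = Add(-285, -863) = -1148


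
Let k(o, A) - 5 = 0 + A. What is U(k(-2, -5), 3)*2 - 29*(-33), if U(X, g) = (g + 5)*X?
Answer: 957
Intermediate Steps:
k(o, A) = 5 + A (k(o, A) = 5 + (0 + A) = 5 + A)
U(X, g) = X*(5 + g) (U(X, g) = (5 + g)*X = X*(5 + g))
U(k(-2, -5), 3)*2 - 29*(-33) = ((5 - 5)*(5 + 3))*2 - 29*(-33) = (0*8)*2 + 957 = 0*2 + 957 = 0 + 957 = 957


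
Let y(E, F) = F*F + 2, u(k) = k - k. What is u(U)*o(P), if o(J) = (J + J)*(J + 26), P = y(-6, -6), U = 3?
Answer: 0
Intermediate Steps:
u(k) = 0
y(E, F) = 2 + F² (y(E, F) = F² + 2 = 2 + F²)
P = 38 (P = 2 + (-6)² = 2 + 36 = 38)
o(J) = 2*J*(26 + J) (o(J) = (2*J)*(26 + J) = 2*J*(26 + J))
u(U)*o(P) = 0*(2*38*(26 + 38)) = 0*(2*38*64) = 0*4864 = 0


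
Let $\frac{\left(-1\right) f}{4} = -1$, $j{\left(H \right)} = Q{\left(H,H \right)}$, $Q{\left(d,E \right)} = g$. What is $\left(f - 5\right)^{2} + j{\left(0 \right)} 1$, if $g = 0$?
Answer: $1$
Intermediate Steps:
$Q{\left(d,E \right)} = 0$
$j{\left(H \right)} = 0$
$f = 4$ ($f = \left(-4\right) \left(-1\right) = 4$)
$\left(f - 5\right)^{2} + j{\left(0 \right)} 1 = \left(4 - 5\right)^{2} + 0 \cdot 1 = \left(-1\right)^{2} + 0 = 1 + 0 = 1$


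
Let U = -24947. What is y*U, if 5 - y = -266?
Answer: -6760637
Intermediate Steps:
y = 271 (y = 5 - 1*(-266) = 5 + 266 = 271)
y*U = 271*(-24947) = -6760637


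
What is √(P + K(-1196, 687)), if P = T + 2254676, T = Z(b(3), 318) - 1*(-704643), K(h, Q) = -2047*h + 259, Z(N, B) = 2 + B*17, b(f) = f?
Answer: √5413198 ≈ 2326.6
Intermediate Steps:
Z(N, B) = 2 + 17*B
K(h, Q) = 259 - 2047*h
T = 710051 (T = (2 + 17*318) - 1*(-704643) = (2 + 5406) + 704643 = 5408 + 704643 = 710051)
P = 2964727 (P = 710051 + 2254676 = 2964727)
√(P + K(-1196, 687)) = √(2964727 + (259 - 2047*(-1196))) = √(2964727 + (259 + 2448212)) = √(2964727 + 2448471) = √5413198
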